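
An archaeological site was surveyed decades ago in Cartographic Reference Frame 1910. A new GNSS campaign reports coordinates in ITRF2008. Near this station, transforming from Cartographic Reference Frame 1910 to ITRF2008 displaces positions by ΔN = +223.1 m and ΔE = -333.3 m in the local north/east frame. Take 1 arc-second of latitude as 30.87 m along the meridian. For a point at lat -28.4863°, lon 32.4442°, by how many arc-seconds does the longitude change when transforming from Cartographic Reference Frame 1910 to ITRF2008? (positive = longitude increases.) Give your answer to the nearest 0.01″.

Δλ = -12.28″

At latitude -28.4863°, cos φ = 0.878931.
1″ of longitude at this latitude = 30.87 × cos φ = 27.1326 m, so Δλ = -333.3 / 27.1326 = -12.284″.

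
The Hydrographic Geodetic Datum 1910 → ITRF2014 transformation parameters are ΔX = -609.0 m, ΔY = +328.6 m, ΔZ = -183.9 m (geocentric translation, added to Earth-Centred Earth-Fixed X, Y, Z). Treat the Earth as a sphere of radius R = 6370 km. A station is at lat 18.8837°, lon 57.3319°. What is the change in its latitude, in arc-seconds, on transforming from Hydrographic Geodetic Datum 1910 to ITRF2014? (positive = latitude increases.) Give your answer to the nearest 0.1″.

sin φ = 0.323648, cos φ = 0.946177, sin λ = 0.841811, cos λ = 0.539772.
North component: ΔN = −sin φ cos λ·ΔX − sin φ sin λ·ΔY + cos φ·ΔZ = −(0.323648)(0.539772)(-609.0) − (0.323648)(0.841811)(328.6) + (0.946177)(-183.9) = -157.14 m.
1° of latitude spans πR/180 = 111177 m, so Δφ = -157.14 / 111177 × 3600 = -5.088″.

Δφ = -5.1″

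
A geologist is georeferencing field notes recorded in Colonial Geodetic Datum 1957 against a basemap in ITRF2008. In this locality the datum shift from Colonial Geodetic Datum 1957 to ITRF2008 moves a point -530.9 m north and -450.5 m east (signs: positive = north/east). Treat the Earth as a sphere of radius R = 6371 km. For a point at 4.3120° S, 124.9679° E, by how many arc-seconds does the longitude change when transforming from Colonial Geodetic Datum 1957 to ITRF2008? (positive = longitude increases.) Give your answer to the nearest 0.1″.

At latitude -4.3120°, cos φ = 0.997169.
One radian of longitude at latitude φ spans R cos φ, so Δλ = ΔE / (R cos φ) = -450.5 / (6371000 × 0.997169) = -7.0912e-05 rad = -14.627″.

Δλ = -14.6″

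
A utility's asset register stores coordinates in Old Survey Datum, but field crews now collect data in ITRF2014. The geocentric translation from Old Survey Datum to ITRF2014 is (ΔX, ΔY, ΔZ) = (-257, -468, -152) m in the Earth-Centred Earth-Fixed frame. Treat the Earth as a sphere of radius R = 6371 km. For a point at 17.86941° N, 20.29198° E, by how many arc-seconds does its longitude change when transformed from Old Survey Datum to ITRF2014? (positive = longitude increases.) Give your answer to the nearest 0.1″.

Δλ = -11.9″

sin φ = 0.306849, cos φ = 0.951758, sin λ = 0.346804, cos λ = 0.937937.
East component: ΔE = −sin λ·ΔX + cos λ·ΔY = −(0.346804)(-257) + (0.937937)(-468) = -349.83 m.
1° of latitude spans πR/180 = 111195 m; at latitude φ, 1° of longitude spans that × cos φ = 105830.7 m, so Δλ = -349.83 / 105830.7 × 3600 = -11.900″.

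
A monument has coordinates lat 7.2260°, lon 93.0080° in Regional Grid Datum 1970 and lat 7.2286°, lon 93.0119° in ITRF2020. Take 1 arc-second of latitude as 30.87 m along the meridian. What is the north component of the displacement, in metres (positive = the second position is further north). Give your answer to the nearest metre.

Δφ = 7.2286° − 7.2260° = +0.0026°; Δλ = 93.0119° − 93.0080° = +0.0039°.
1° of latitude = 3600 × 30.87 = 111132 m.
ΔN = Δφ × 111132 = 288.9 m; ΔE = Δλ × 111132 × cos(7.2260°) = +0.0039 × 111132 × 0.992058 = 430.0 m.

ΔN = 289 m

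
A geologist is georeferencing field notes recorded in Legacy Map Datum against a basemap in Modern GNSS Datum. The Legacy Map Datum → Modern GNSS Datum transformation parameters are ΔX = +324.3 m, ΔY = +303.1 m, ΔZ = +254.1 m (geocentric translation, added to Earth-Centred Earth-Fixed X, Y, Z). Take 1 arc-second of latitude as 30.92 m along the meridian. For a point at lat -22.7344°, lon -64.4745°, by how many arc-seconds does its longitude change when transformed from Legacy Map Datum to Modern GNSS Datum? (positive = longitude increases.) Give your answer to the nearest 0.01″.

sin φ = -0.386460, cos φ = 0.922306, sin λ = -0.902394, cos λ = 0.430913.
East component: ΔE = −sin λ·ΔX + cos λ·ΔY = −(-0.902394)(324.3) + (0.430913)(303.1) = 423.26 m.
1° of latitude spans 3600 × 30.92 = 111312 m; at latitude φ, 1° of longitude spans that × cos φ = 102663.8 m, so Δλ = 423.26 / 102663.8 × 3600 = 14.842″.

Δλ = 14.84″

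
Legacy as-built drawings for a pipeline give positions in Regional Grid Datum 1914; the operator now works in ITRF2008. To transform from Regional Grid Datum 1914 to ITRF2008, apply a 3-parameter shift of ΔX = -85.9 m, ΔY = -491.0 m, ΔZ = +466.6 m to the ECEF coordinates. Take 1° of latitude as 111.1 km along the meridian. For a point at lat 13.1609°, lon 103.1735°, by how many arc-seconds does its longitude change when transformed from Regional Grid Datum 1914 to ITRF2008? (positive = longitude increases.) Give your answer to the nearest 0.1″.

sin φ = 0.227686, cos φ = 0.973735, sin λ = 0.973684, cos λ = -0.227901.
East component: ΔE = −sin λ·ΔX + cos λ·ΔY = −(0.973684)(-85.9) + (-0.227901)(-491.0) = 195.54 m.
1° of latitude spans 111100 m; at latitude φ, 1° of longitude spans that × cos φ = 108181.9 m, so Δλ = 195.54 / 108181.9 × 3600 = 6.507″.

Δλ = 6.5″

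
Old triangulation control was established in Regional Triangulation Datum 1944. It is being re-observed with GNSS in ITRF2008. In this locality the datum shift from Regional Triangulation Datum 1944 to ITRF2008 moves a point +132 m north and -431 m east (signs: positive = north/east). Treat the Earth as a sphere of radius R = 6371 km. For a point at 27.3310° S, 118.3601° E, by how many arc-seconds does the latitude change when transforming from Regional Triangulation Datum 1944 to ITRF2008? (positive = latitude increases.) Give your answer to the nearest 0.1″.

Δφ = 4.3″

On a sphere of radius R, 1 rad of latitude = R, so Δφ = ΔN / R = 132.0 / 6371000 = 2.0719e-05 rad = 4.274″.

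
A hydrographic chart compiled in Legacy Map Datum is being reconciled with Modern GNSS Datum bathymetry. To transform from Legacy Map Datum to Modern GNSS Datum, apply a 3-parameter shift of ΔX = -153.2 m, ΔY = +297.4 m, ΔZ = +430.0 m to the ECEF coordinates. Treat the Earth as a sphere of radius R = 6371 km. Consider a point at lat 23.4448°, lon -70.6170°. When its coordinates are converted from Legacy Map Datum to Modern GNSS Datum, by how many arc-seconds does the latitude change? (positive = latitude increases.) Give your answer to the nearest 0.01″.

Δφ = 17.04″

sin φ = 0.397865, cos φ = 0.917444, sin λ = -0.943321, cos λ = 0.331881.
North component: ΔN = −sin φ cos λ·ΔX − sin φ sin λ·ΔY + cos φ·ΔZ = −(0.397865)(0.331881)(-153.2) − (0.397865)(-0.943321)(297.4) + (0.917444)(430.0) = 526.35 m.
1° of latitude spans πR/180 = 111195 m, so Δφ = 526.35 / 111195 × 3600 = 17.041″.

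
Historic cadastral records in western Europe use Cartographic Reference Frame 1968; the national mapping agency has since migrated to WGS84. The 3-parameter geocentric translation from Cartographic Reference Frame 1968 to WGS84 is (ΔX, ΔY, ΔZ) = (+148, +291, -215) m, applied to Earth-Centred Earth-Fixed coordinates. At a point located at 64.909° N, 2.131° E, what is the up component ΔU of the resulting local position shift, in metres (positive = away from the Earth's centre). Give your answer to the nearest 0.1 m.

ΔU = -127.4 m

The local up (radial) axis is (cos φ cos λ, cos φ sin λ, sin φ), giving ΔU = 62.717 + 4.589 − 194.712 = -127.41 m.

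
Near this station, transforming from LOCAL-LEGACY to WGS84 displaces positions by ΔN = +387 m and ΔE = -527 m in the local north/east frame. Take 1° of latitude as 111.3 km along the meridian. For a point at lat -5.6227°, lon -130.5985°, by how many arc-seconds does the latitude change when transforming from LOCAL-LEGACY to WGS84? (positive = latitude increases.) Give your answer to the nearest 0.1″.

Δφ = 12.5″

1° of latitude = 111.3 km, so Δφ = 387.0 / 111300 = 0.0034771° = 12.518″.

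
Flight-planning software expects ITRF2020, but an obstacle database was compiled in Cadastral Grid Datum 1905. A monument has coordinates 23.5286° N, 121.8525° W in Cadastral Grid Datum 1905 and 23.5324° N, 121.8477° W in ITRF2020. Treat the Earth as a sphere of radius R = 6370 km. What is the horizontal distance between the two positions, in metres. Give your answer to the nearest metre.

646 m

Δφ = 23.5324° − 23.5286° = +0.0038°; Δλ = -121.8477° − -121.8525° = +0.0048°.
1° along a meridian = πR/180 = 111177 m.
ΔN = Δφ × 111177 = 422.5 m; ΔE = Δλ × 111177 × cos(23.5286°) = +0.0048 × 111177 × 0.916861 = 489.3 m.
Distance = √(ΔE² + ΔN²) = √(489.3² + 422.5²) = 646.4 m.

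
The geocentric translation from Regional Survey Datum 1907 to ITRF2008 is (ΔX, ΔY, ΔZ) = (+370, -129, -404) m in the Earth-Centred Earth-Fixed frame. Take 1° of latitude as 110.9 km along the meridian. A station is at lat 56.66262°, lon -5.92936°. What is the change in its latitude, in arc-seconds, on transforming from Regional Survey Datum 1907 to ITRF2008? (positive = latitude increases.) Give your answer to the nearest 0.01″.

sin φ = 0.835449, cos φ = 0.549568, sin λ = -0.103302, cos λ = 0.994650.
North component: ΔN = −sin φ cos λ·ΔX − sin φ sin λ·ΔY + cos φ·ΔZ = −(0.835449)(0.994650)(370) − (0.835449)(-0.103302)(-129) + (0.549568)(-404) = -540.62 m.
1° of latitude spans 110900 m, so Δφ = -540.62 / 110900 × 3600 = -17.549″.

Δφ = -17.55″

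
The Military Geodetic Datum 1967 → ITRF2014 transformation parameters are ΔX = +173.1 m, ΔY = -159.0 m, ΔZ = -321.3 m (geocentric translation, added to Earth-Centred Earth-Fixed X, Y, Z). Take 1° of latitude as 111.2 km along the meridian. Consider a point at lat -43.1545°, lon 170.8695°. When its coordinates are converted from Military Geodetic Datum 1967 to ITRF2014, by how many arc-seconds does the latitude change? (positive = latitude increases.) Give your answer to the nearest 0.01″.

Δφ = -11.93″

sin φ = -0.683968, cos φ = 0.729512, sin λ = 0.158684, cos λ = -0.987329.
North component: ΔN = −sin φ cos λ·ΔX − sin φ sin λ·ΔY + cos φ·ΔZ = −(-0.683968)(-0.987329)(173.1) − (-0.683968)(0.158684)(-159.0) + (0.729512)(-321.3) = -368.54 m.
1° of latitude spans 111200 m, so Δφ = -368.54 / 111200 × 3600 = -11.931″.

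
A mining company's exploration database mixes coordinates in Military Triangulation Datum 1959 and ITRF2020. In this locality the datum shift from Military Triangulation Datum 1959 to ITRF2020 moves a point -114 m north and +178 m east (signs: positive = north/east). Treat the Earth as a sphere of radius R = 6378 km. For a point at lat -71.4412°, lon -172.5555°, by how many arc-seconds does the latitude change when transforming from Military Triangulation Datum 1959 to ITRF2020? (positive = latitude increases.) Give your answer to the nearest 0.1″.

On a sphere of radius R, 1 rad of latitude = R, so Δφ = ΔN / R = -114.0 / 6378000 = -1.7874e-05 rad = -3.687″.

Δφ = -3.7″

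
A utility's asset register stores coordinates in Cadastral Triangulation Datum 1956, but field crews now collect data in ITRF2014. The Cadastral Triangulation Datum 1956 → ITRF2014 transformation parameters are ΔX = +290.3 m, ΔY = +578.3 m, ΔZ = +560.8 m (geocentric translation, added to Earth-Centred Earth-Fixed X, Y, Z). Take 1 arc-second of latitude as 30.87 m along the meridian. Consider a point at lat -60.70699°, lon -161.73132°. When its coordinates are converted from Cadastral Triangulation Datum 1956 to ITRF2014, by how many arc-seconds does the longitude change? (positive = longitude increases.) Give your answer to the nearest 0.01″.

Δλ = -30.33″

sin φ = -0.872129, cos φ = 0.489276, sin λ = -0.313473, cos λ = -0.949597.
East component: ΔE = −sin λ·ΔX + cos λ·ΔY = −(-0.313473)(290.3) + (-0.949597)(578.3) = -458.15 m.
1° of latitude spans 3600 × 30.87 = 111132 m; at latitude φ, 1° of longitude spans that × cos φ = 54374.2 m, so Δλ = -458.15 / 54374.2 × 3600 = -30.333″.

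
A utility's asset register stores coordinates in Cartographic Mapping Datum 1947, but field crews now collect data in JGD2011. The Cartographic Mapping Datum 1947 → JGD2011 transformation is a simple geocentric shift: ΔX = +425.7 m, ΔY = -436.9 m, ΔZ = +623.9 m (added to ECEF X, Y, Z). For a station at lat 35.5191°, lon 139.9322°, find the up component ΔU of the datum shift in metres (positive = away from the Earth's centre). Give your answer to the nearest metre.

At φ = 35.5191°, λ = 139.9322°: sin φ = 0.580974, cos φ = 0.813922, sin λ = 0.643694, cos λ = -0.765283.
ΔU = cos φ cos λ·ΔX + cos φ sin λ·ΔY + sin φ·ΔZ = (0.813922)(-0.765283)(425.7) + (0.813922)(0.643694)(-436.9) + (0.580974)(623.9) = -131.59 m.

ΔU = -132 m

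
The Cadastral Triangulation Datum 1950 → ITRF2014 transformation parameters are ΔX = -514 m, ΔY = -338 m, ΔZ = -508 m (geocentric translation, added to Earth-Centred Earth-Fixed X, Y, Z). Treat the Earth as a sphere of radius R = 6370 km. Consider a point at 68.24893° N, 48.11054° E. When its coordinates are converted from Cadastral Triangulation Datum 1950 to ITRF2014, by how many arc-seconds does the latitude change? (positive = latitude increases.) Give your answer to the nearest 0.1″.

Δφ = 11.8″

sin φ = 0.928803, cos φ = 0.370575, sin λ = 0.744434, cos λ = 0.667696.
North component: ΔN = −sin φ cos λ·ΔX − sin φ sin λ·ΔY + cos φ·ΔZ = −(0.928803)(0.667696)(-514) − (0.928803)(0.744434)(-338) + (0.370575)(-508) = 364.21 m.
1° of latitude spans πR/180 = 111177 m, so Δφ = 364.21 / 111177 × 3600 = 11.793″.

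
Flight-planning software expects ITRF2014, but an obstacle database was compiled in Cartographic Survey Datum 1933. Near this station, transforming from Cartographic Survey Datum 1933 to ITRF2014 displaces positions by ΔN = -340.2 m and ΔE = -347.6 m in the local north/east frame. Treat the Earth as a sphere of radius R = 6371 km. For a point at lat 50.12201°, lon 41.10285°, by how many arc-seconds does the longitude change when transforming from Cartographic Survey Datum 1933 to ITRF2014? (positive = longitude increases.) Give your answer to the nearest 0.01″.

At latitude 50.12201°, cos φ = 0.641155.
One radian of longitude at latitude φ spans R cos φ, so Δλ = ΔE / (R cos φ) = -347.6 / (6371000 × 0.641155) = -8.5096e-05 rad = -17.552″.

Δλ = -17.55″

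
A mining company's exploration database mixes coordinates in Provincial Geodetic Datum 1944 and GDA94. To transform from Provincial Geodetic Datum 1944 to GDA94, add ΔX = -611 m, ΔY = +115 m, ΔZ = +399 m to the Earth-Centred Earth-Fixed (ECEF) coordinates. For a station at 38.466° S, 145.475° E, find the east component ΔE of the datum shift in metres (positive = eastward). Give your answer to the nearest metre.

At φ = -38.466°, λ = 145.475°: sin φ = -0.622050, cos φ = 0.782977, sin λ = 0.566766, cos λ = -0.823879.
ΔE = −sin λ·ΔX + cos λ·ΔY = −(0.566766)·(-611) + (-0.823879)·(115) = 251.55 m.

ΔE = 252 m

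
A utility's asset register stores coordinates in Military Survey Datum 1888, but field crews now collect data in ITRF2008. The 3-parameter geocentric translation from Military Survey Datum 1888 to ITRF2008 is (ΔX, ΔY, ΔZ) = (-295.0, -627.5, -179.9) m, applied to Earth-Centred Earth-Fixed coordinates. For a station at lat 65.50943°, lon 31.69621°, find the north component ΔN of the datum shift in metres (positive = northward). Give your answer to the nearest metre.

At φ = 65.50943°, λ = 31.69621°: sin φ = 0.910030, cos φ = 0.414543, sin λ = 0.525415, cos λ = 0.850846.
ΔN = −sin φ cos λ·ΔX − sin φ sin λ·ΔY + cos φ·ΔZ = −(0.910030)(0.850846)(-295.0) − (0.910030)(0.525415)(-627.5) + (0.414543)(-179.9) = 453.88 m.

ΔN = 454 m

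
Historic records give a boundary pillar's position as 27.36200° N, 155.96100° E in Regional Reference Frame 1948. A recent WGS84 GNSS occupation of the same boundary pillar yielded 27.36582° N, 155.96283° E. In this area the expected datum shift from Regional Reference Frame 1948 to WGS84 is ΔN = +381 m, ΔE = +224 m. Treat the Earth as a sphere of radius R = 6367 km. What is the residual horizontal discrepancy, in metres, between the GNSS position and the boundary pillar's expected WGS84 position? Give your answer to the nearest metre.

61 m

Observed coordinate differences: Δφ = +0.00382°, Δλ = +0.00183°.
Converting to metres (1° lat = 111125 m, cos φ = 0.888120): observed ΔN = 424.5 m, observed ΔE = 180.6 m.
Subtracting the expected shift leaves a residual of 424.5 − (381) = 43.5 m north and 180.6 − (224) = -43.4 m east.
Residual distance = √(43.5² + (-43.4)²) = 61.4 m.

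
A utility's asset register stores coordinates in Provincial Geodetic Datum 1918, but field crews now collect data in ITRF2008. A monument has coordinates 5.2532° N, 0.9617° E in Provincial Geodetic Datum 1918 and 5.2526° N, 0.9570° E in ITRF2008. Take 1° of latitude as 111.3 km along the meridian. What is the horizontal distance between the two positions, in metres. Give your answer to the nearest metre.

Δφ = 5.2526° − 5.2532° = -0.0006°; Δλ = 0.9570° − 0.9617° = -0.0047°.
ΔN = Δφ × 111300 = -66.8 m; ΔE = Δλ × 111300 × cos(5.2532°) = -0.0047 × 111300 × 0.995800 = -520.9 m.
Distance = √(ΔE² + ΔN²) = √((-520.9)² + (-66.8)²) = 525.2 m.

525 m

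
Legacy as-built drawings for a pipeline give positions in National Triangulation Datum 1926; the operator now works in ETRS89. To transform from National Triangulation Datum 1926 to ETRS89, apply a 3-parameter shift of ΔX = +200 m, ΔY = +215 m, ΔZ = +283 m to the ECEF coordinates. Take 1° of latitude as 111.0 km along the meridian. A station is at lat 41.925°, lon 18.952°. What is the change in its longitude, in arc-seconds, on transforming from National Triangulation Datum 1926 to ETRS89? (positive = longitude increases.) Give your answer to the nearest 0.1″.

Δλ = 6.0″

sin φ = 0.668157, cos φ = 0.744020, sin λ = 0.324776, cos λ = 0.945791.
East component: ΔE = −sin λ·ΔX + cos λ·ΔY = −(0.324776)(200) + (0.945791)(215) = 138.39 m.
1° of latitude spans 111000 m; at latitude φ, 1° of longitude spans that × cos φ = 82586.2 m, so Δλ = 138.39 / 82586.2 × 3600 = 6.033″.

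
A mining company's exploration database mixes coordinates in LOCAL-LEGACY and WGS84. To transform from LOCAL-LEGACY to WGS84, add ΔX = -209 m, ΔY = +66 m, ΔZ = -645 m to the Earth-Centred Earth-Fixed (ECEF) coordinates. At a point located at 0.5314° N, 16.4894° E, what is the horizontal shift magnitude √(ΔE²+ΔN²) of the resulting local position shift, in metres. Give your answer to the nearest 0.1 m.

654.9 m

The local east axis at (φ, λ) is (−sin λ, cos λ, 0), so ΔE = −sin(16.4894°)·(-209) + cos(16.4894°)·66 = 122.61 m.
The local north axis is (−sin φ cos λ, −sin φ sin λ, cos φ), giving ΔN = 1.859 − 0.174 − 644.972 = -643.29 m.
Horizontal magnitude = √(ΔE² + ΔN²) = √(122.61² + (-643.29)²) = 654.87 m.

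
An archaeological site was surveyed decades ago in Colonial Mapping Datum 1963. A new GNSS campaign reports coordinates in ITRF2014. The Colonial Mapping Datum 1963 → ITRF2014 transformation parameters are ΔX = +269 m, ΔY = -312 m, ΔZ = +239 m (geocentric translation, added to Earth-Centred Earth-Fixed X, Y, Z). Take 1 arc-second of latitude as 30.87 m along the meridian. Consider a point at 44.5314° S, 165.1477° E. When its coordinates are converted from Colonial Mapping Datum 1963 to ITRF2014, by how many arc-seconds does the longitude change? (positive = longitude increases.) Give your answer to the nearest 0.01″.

sin φ = -0.701300, cos φ = 0.712866, sin λ = 0.256328, cos λ = -0.966590.
East component: ΔE = −sin λ·ΔX + cos λ·ΔY = −(0.256328)(269) + (-0.966590)(-312) = 232.62 m.
1° of latitude spans 3600 × 30.87 = 111132 m; at latitude φ, 1° of longitude spans that × cos φ = 79222.2 m, so Δλ = 232.62 / 79222.2 × 3600 = 10.571″.

Δλ = 10.57″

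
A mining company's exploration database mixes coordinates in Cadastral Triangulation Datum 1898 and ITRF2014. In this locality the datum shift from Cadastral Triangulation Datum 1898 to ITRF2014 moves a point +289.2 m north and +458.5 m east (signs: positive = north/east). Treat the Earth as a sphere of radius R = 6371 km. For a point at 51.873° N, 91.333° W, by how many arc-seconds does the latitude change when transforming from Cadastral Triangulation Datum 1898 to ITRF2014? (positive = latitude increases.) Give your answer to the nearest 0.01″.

Δφ = 9.36″

On a sphere of radius R, 1 rad of latitude = R, so Δφ = ΔN / R = 289.2 / 6371000 = 4.5393e-05 rad = 9.363″.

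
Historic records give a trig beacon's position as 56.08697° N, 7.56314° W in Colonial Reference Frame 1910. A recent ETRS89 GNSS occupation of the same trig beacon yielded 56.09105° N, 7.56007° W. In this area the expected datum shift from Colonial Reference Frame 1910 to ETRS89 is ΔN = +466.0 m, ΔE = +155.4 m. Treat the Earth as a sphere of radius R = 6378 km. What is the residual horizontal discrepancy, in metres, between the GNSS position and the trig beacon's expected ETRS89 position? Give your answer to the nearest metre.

37 m

Observed coordinate differences: Δφ = +0.00408°, Δλ = +0.00307°.
Converting to metres (1° lat = 111317 m, cos φ = 0.557934): observed ΔN = 454.2 m, observed ΔE = 190.7 m.
Subtracting the expected shift leaves a residual of 454.2 − (466.0) = -11.8 m north and 190.7 − (155.4) = 35.3 m east.
Residual distance = √((-11.8)² + 35.3²) = 37.2 m.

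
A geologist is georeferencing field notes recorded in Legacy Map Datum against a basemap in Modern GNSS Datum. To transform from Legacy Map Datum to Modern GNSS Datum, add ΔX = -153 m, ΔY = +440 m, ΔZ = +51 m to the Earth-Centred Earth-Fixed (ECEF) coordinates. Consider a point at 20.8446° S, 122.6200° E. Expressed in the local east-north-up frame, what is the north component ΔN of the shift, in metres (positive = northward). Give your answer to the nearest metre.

The local north axis is (−sin φ cos λ, −sin φ sin λ, cos φ), giving ΔN = 29.348 + 131.871 + 47.662 = 208.88 m.

ΔN = 209 m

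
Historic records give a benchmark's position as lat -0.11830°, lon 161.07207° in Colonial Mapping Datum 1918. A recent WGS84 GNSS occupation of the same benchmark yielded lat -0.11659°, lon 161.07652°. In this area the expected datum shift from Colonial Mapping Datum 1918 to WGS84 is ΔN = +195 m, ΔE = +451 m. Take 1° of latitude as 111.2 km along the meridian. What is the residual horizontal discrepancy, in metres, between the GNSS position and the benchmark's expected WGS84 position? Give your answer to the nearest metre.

44 m

Observed coordinate differences: Δφ = +0.00171°, Δλ = +0.00445°.
Converting to metres (1° lat = 111200 m, cos φ = 0.999998): observed ΔN = 190.2 m, observed ΔE = 494.8 m.
Subtracting the expected shift leaves a residual of 190.2 − (195) = -4.8 m north and 494.8 − (451) = 43.8 m east.
Residual distance = √((-4.8)² + 43.8²) = 44.1 m.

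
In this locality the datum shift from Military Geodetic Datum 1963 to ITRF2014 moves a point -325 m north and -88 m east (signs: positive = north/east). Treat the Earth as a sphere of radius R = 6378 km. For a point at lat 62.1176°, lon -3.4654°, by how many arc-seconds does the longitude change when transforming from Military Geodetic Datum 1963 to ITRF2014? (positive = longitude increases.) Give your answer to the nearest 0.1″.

At latitude 62.1176°, cos φ = 0.467658.
One radian of longitude at latitude φ spans R cos φ, so Δλ = ΔE / (R cos φ) = -88.0 / (6378000 × 0.467658) = -2.9503e-05 rad = -6.085″.

Δλ = -6.1″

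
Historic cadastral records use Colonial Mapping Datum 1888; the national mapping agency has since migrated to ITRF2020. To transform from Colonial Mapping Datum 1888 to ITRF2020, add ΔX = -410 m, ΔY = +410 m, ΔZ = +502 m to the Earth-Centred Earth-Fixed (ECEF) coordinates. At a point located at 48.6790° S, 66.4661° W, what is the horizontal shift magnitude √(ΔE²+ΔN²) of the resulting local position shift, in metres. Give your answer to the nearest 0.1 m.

224.7 m

The local east axis at (φ, λ) is (−sin λ, cos λ, 0), so ΔE = −sin(-66.4661°)·(-410) + cos(-66.4661°)·410 = -212.19 m.
The local north axis is (−sin φ cos λ, −sin φ sin λ, cos φ), giving ΔN = -122.950 − 282.308 + 331.459 = -73.80 m.
Horizontal magnitude = √(ΔE² + ΔN²) = √((-212.19)² + (-73.80)²) = 224.66 m.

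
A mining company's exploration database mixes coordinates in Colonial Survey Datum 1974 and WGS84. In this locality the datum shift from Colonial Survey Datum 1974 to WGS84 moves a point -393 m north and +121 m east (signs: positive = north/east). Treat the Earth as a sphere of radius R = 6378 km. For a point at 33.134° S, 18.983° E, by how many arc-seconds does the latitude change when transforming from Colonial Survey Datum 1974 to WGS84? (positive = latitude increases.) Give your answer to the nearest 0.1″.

On a sphere of radius R, 1 rad of latitude = R, so Δφ = ΔN / R = -393.0 / 6378000 = -6.1618e-05 rad = -12.710″.

Δφ = -12.7″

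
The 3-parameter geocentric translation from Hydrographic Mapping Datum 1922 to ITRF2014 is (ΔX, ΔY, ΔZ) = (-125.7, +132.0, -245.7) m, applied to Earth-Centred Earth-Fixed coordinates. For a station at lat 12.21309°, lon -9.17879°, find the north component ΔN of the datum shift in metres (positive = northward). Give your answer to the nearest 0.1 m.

At φ = 12.21309°, λ = -9.17879°: sin φ = 0.211548, cos φ = 0.977368, sin λ = -0.159516, cos λ = 0.987195.
ΔN = −sin φ cos λ·ΔX − sin φ sin λ·ΔY + cos φ·ΔZ = −(0.211548)(0.987195)(-125.7) − (0.211548)(-0.159516)(132.0) + (0.977368)(-245.7) = -209.43 m.

ΔN = -209.4 m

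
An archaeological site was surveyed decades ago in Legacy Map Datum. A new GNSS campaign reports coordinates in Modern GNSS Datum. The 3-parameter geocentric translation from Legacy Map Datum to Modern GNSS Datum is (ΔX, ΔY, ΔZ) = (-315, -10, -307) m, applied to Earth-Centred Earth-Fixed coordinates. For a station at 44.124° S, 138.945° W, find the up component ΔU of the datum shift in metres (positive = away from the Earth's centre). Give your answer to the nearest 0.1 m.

The local up (radial) axis is (cos φ cos λ, cos φ sin λ, sin φ), giving ΔU = 170.511 + 4.715 + 213.738 = 388.96 m.

ΔU = 389.0 m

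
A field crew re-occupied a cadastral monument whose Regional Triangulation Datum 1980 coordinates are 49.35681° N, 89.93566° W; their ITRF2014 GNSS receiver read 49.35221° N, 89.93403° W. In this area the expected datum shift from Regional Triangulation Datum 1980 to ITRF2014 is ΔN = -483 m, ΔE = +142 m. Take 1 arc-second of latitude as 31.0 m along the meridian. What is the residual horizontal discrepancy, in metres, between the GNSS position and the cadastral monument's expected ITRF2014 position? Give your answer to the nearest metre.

Observed coordinate differences: Δφ = -0.00460°, Δλ = +0.00163°.
Converting to metres (1° lat = 111600 m, cos φ = 0.651346): observed ΔN = -513.4 m, observed ΔE = 118.5 m.
Subtracting the expected shift leaves a residual of -513.4 − (-483) = -30.4 m north and 118.5 − (142) = -23.5 m east.
Residual distance = √((-30.4)² + (-23.5)²) = 38.4 m.

38 m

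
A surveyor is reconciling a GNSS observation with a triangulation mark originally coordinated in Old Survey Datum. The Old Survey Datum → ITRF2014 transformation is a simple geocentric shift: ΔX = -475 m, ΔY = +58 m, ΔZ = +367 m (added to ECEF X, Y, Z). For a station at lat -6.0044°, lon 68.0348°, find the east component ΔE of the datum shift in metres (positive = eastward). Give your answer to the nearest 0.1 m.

ΔE = 462.2 m

The local east axis at (φ, λ) is (−sin λ, cos λ, 0), so ΔE = −sin(68.0348°)·(-475) + cos(68.0348°)·58 = 462.21 m.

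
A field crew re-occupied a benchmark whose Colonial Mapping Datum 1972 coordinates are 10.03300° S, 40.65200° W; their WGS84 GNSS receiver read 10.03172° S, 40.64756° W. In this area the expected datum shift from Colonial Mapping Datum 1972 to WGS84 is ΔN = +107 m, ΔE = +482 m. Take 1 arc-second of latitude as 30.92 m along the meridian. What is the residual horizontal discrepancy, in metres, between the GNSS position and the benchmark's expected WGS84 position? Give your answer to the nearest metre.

36 m

Observed coordinate differences: Δφ = +0.00128°, Δλ = +0.00444°.
Converting to metres (1° lat = 111312 m, cos φ = 0.984708): observed ΔN = 142.5 m, observed ΔE = 486.7 m.
Subtracting the expected shift leaves a residual of 142.5 − (107) = 35.5 m north and 486.7 − (482) = 4.7 m east.
Residual distance = √(35.5² + 4.7²) = 35.8 m.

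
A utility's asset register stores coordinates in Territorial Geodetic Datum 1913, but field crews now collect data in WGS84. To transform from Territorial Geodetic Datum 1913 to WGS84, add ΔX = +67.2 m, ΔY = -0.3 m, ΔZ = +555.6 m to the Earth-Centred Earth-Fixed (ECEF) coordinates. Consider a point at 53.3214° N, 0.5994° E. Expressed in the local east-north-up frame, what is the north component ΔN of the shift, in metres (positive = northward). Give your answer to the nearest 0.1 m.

The local north axis is (−sin φ cos λ, −sin φ sin λ, cos φ), giving ΔN = -53.891 + 0.003 + 331.874 = 277.99 m.

ΔN = 278.0 m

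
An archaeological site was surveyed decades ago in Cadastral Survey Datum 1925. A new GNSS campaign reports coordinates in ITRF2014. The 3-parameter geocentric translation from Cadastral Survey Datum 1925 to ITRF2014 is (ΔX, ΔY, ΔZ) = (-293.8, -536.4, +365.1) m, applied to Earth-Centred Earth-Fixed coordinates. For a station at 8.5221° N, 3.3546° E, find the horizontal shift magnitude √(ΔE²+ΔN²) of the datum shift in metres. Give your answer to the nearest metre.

660 m

The local east axis at (φ, λ) is (−sin λ, cos λ, 0), so ΔE = −sin(3.3546°)·(-293.8) + cos(3.3546°)·(-536.4) = -518.29 m.
The local north axis is (−sin φ cos λ, −sin φ sin λ, cos φ), giving ΔN = 43.464 + 4.651 + 361.069 = 409.18 m.
Horizontal magnitude = √(ΔE² + ΔN²) = √((-518.29)² + 409.18²) = 660.34 m.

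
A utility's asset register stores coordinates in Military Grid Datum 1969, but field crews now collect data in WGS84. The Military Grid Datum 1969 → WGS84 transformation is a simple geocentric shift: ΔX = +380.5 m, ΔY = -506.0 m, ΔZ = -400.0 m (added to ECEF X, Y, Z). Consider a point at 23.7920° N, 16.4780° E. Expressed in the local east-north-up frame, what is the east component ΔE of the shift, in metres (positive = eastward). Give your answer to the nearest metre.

ΔE = -593 m

At φ = 23.7920°, λ = 16.4780°: sin φ = 0.403418, cos φ = 0.915016, sin λ = 0.283647, cos λ = 0.958929.
ΔE = −sin λ·ΔX + cos λ·ΔY = −(0.283647)·(380.5) + (0.958929)·(-506.0) = -593.15 m.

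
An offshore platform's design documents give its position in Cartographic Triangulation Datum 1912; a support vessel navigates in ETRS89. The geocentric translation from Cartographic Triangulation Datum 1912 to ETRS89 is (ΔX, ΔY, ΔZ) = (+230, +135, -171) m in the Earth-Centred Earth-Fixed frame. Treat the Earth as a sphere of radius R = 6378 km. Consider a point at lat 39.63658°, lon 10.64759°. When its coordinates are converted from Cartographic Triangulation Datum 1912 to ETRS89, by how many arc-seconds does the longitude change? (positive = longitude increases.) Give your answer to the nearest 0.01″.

Δλ = 3.79″

sin φ = 0.637916, cos φ = 0.770106, sin λ = 0.184768, cos λ = 0.982782.
East component: ΔE = −sin λ·ΔX + cos λ·ΔY = −(0.184768)(230) + (0.982782)(135) = 90.18 m.
1° of latitude spans πR/180 = 111317 m; at latitude φ, 1° of longitude spans that × cos φ = 85726.0 m, so Δλ = 90.18 / 85726.0 × 3600 = 3.787″.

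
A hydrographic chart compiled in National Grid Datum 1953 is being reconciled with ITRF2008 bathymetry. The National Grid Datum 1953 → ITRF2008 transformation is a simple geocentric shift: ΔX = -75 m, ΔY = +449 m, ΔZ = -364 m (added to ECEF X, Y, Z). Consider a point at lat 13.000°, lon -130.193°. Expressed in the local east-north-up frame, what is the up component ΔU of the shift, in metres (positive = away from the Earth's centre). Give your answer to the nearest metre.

ΔU = -369 m

At φ = 13.000°, λ = -130.193°: sin φ = 0.224951, cos φ = 0.974370, sin λ = -0.763875, cos λ = -0.645364.
ΔU = cos φ cos λ·ΔX + cos φ sin λ·ΔY + sin φ·ΔZ = (0.974370)(-0.645364)(-75) + (0.974370)(-0.763875)(449) + (0.224951)(-364) = -368.91 m.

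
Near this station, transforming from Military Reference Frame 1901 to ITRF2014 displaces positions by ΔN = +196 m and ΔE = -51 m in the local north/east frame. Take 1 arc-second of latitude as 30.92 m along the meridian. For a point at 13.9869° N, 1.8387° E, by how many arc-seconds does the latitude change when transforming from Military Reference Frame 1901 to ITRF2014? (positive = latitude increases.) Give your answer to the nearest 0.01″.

1″ of latitude = 30.92 m, so Δφ = 196.0 / 30.92 = 6.339″.

Δφ = 6.34″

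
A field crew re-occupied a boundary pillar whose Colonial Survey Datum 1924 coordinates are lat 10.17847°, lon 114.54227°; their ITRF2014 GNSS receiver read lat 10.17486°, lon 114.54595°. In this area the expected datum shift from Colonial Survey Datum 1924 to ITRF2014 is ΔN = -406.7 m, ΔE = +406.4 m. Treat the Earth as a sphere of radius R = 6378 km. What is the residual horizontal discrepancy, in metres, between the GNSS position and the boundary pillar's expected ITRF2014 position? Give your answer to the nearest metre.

6 m

Observed coordinate differences: Δφ = -0.00361°, Δλ = +0.00368°.
Converting to metres (1° lat = 111317 m, cos φ = 0.984262): observed ΔN = -401.9 m, observed ΔE = 403.2 m.
Subtracting the expected shift leaves a residual of -401.9 − (-406.7) = 4.8 m north and 403.2 − (406.4) = -3.2 m east.
Residual distance = √(4.8² + (-3.2)²) = 5.8 m.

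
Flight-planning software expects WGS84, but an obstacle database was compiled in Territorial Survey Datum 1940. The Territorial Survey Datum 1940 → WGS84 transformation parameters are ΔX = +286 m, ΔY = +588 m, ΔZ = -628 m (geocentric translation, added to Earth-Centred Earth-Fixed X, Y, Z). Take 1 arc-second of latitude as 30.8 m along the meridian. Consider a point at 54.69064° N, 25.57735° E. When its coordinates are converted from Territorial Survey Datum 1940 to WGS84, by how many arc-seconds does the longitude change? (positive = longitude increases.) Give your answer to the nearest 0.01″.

Δλ = 22.86″

sin φ = 0.816043, cos φ = 0.577991, sin λ = 0.431729, cos λ = 0.902003.
East component: ΔE = −sin λ·ΔX + cos λ·ΔY = −(0.431729)(286) + (0.902003)(588) = 406.90 m.
1° of latitude spans 3600 × 30.80 = 110880 m; at latitude φ, 1° of longitude spans that × cos φ = 64087.6 m, so Δλ = 406.90 / 64087.6 × 3600 = 22.857″.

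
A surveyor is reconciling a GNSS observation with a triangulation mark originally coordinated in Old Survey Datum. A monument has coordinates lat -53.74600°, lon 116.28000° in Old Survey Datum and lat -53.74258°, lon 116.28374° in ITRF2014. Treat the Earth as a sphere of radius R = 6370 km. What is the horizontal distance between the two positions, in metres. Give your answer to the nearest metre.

Δφ = -53.74258° − -53.74600° = +0.00342°; Δλ = 116.28374° − 116.28000° = +0.00374°.
1° along a meridian = πR/180 = 111177 m.
ΔN = Δφ × 111177 = 380.2 m; ΔE = Δλ × 111177 × cos(-53.74600°) = +0.00374 × 111177 × 0.591366 = 245.9 m.
Distance = √(ΔE² + ΔN²) = √(245.9² + 380.2²) = 452.8 m.

453 m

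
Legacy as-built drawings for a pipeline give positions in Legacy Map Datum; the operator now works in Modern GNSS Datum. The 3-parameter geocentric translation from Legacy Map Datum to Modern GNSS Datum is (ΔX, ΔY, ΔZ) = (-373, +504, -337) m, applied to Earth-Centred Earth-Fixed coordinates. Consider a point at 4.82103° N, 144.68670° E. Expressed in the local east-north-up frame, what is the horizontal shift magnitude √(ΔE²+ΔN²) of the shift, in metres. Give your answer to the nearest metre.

433 m

At φ = 4.82103°, λ = 144.68670°: sin φ = 0.084044, cos φ = 0.996462, sin λ = 0.578047, cos λ = -0.816003.
ΔE = −sin λ·ΔX + cos λ·ΔY = −(0.578047)·(-373) + (-0.816003)·(504) = -195.65 m.
ΔN = −sin φ cos λ·ΔX − sin φ sin λ·ΔY + cos φ·ΔZ = −(0.084044)(-0.816003)(-373) − (0.084044)(0.578047)(504) + (0.996462)(-337) = -385.87 m.
Horizontal magnitude = √(ΔE² + ΔN²) = √((-195.65)² + (-385.87)²) = 432.64 m.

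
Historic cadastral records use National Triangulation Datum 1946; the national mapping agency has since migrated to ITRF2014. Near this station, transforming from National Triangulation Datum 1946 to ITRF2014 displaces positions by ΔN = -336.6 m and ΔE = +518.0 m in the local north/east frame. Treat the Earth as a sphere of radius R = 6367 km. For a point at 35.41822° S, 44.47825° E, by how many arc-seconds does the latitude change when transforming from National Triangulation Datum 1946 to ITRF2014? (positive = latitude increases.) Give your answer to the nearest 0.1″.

Δφ = -10.9″

On a sphere of radius R, 1 rad of latitude = R, so Δφ = ΔN / R = -336.6 / 6367000 = -5.2866e-05 rad = -10.904″.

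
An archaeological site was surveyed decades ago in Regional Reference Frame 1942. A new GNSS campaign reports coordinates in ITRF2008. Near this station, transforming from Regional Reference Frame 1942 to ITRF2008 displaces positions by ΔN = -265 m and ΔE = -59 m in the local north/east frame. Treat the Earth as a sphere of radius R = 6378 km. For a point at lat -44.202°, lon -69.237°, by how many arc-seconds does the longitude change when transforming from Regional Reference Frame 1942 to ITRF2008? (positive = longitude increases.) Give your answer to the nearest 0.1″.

At latitude -44.202°, cos φ = 0.716886.
One radian of longitude at latitude φ spans R cos φ, so Δλ = ΔE / (R cos φ) = -59.0 / (6378000 × 0.716886) = -1.2904e-05 rad = -2.662″.

Δλ = -2.7″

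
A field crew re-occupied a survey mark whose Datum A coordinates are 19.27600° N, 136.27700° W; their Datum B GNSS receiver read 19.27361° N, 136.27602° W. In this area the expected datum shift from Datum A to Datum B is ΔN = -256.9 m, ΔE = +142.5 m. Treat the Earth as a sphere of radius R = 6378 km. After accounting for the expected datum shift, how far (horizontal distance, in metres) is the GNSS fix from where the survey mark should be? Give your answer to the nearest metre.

41 m

Observed coordinate differences: Δφ = -0.00239°, Δλ = +0.00098°.
Converting to metres (1° lat = 111317 m, cos φ = 0.943939): observed ΔN = -266.0 m, observed ΔE = 103.0 m.
Subtracting the expected shift leaves a residual of -266.0 − (-256.9) = -9.1 m north and 103.0 − (142.5) = -39.5 m east.
Residual distance = √((-9.1)² + (-39.5)²) = 40.6 m.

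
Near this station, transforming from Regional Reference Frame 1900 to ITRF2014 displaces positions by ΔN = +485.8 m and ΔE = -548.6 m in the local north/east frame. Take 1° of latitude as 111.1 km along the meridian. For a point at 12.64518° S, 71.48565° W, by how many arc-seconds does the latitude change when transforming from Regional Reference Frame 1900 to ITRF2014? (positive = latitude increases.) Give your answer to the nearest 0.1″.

Δφ = 15.7″

1° of latitude = 111.1 km, so Δφ = 485.8 / 111100 = 0.0043726° = 15.741″.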